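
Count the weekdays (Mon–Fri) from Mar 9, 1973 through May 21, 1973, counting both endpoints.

Mar 9, 1973 is a Friday.
The range spans 74 days (inclusive of both endpoints).
74 = 7 × 10 + 4, so there are 10 full weeks plus 4 extra days.
Each full week contributes 5 weekdays (Mon–Fri): 10 × 5 = 50.
The 4 extra days are Fri, Sat, Sun, Mon — 2 of them qualify.
Total: 50 + 2 = 52.

52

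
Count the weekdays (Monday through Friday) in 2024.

262

1 January 2024 is a Monday.
The range spans 366 days (inclusive of both endpoints).
366 = 7 × 52 + 2, so there are 52 full weeks plus 2 extra days.
Each full week contributes 5 weekdays (Mon–Fri): 52 × 5 = 260.
The 2 extra days are Mon, Tue — 2 of them qualify.
Total: 260 + 2 = 262.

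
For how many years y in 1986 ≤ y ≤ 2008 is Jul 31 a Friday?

3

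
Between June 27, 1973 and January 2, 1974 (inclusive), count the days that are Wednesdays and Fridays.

June 27, 1973 is a Wednesday.
The range spans 190 days (inclusive of both endpoints).
190 = 7 × 27 + 1, so there are 27 full weeks plus 1 extra day.
Each full week contributes 2 days from the set (Wed, Fri): 27 × 2 = 54.
The 1 extra day is Wednesday — 1 of them qualifies.
Total: 54 + 1 = 55.

55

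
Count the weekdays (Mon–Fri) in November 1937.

November 1, 1937 is a Monday.
That's 30 days from start to end, counting both.
30 = 7 × 4 + 2, so there are 4 full weeks plus 2 extra days.
Each full week contributes 5 weekdays (Mon–Fri): 4 × 5 = 20.
The 2 extra days are Monday, Tuesday — 2 of them qualify.
Total: 20 + 2 = 22.

22 weekdays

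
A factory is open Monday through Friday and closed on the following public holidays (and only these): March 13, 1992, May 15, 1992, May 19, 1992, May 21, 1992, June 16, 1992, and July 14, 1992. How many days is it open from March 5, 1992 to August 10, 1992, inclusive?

March 5, 1992 is a Thursday.
The range spans 159 days (inclusive of both endpoints).
159 = 7 × 22 + 5, so there are 22 full weeks plus 5 extra days.
Each full week contributes 5 weekdays (Mon–Fri): 22 × 5 = 110.
The 5 extra days are Thu, Fri, Sat, Sun, Mon — 3 of them qualify.
Total: 110 + 3 = 113.
Holidays: March 13, 1992 (Fri); May 15, 1992 (Fri); May 19, 1992 (Tue); May 21, 1992 (Thu); June 16, 1992 (Tue); July 14, 1992 (Tue).
All 6 holidays fall on weekdays, so subtract 6.
Business days: 113 − 6 = 107.

107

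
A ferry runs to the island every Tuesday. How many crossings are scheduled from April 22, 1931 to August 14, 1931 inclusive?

16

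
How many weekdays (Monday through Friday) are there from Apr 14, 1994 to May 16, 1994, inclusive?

23

Apr 14, 1994 is a Thursday.
The range spans 33 days (inclusive of both endpoints).
33 = 7 × 4 + 5, so there are 4 full weeks plus 5 extra days.
Each full week contributes 5 weekdays (Mon–Fri): 4 × 5 = 20.
The 5 extra days are Thursday, Friday, Saturday, Sunday, Monday — 3 of them qualify.
Total: 20 + 3 = 23.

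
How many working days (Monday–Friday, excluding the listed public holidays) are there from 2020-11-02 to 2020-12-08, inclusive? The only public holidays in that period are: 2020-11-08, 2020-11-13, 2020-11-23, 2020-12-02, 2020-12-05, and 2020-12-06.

24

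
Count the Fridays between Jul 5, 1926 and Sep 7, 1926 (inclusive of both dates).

Jul 5, 1926 is a Monday.
From Jul 5, 1926 to Sep 7, 1926 is 65 days inclusive.
65 = 7 × 9 + 2, so there are 9 full weeks plus 2 extra days.
Each full week contributes one Friday: 9 so far.
The 2 extra days are Mon, Tue — none qualify.
Total: 9 + 0 = 9.

9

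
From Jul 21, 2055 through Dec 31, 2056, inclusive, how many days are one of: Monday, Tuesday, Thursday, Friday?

Jul 21, 2055 is a Wednesday.
From Jul 21, 2055 to Dec 31, 2056 is 530 days inclusive.
530 = 7 × 75 + 5, so there are 75 full weeks plus 5 extra days.
Each full week contributes 4 days from the set (Mon, Tue, Thu, Fri): 75 × 4 = 300.
The 5 extra days are Wed, Thu, Fri, Sat, Sun — 2 of them qualify.
Total: 300 + 2 = 302.

302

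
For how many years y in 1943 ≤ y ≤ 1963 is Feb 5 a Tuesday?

4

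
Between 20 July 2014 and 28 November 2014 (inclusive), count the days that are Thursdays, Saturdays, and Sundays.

20 July 2014 is a Sunday.
The range spans 132 days (inclusive of both endpoints).
132 = 7 × 18 + 6, so there are 18 full weeks plus 6 extra days.
Each full week contributes 3 days from the set (Thu, Sat, Sun): 18 × 3 = 54.
The 6 extra days are Sunday, Monday, Tuesday, Wednesday, Thursday, Friday — 2 of them qualify.
Total: 54 + 2 = 56.

56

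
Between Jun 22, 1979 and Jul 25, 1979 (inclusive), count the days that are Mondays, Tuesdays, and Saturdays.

15

Jun 22, 1979 is a Friday.
From Jun 22, 1979 to Jul 25, 1979 is 34 days inclusive.
34 = 7 × 4 + 6, so there are 4 full weeks plus 6 extra days.
Each full week contributes 3 days from the set (Mon, Tue, Sat): 4 × 3 = 12.
The 6 extra days are Friday, Saturday, Sunday, Monday, Tuesday, Wednesday — 3 of them qualify.
Total: 12 + 3 = 15.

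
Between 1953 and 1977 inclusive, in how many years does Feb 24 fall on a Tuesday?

4

Day of week of February 24 in each year:
1953: Tue ✓, 1954: Wed, 1955: Thu, 1956: Fri, 1957: Sun, 1958: Mon, 1959: Tue ✓, 1960: Wed, 1961: Fri, 1962: Sat, 1963: Sun, 1964: Mon, 1965: Wed, 1966: Thu, 1967: Fri, 1968: Sat, 1969: Mon, 1970: Tue ✓, 1971: Wed, 1972: Thu, 1973: Sat, 1974: Sun, 1975: Mon, 1976: Tue ✓, 1977: Thu
Tuesdays: 1953, 1959, 1970, 1976.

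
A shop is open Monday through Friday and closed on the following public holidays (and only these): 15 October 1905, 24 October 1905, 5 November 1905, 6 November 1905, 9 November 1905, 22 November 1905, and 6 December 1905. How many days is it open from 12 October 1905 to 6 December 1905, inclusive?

12 October 1905 is a Thursday.
From 12 October 1905 to 6 December 1905 is 56 days inclusive.
56 = 7 × 8, so the span is exactly 8 full weeks.
Each full week contributes 5 weekdays (Mon–Fri): 8 × 5 = 40.
Holidays: 15 October 1905 (Sun); 24 October 1905 (Tue); 5 November 1905 (Sun); 6 November 1905 (Mon); 9 November 1905 (Thu); 22 November 1905 (Wed); 6 December 1905 (Wed).
5 of the 7 holidays fall on weekdays; the rest are weekends and were already excluded.
Business days: 40 − 5 = 35.

35 business days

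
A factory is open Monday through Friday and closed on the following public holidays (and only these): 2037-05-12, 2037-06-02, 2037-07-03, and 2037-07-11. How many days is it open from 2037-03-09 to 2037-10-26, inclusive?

2037-03-09 is a Monday.
The range spans 232 days (inclusive of both endpoints).
232 = 7 × 33 + 1, so there are 33 full weeks plus 1 extra day.
Each full week contributes 5 weekdays (Mon–Fri): 33 × 5 = 165.
The 1 extra day is Mon — 1 of them qualifies.
Total: 165 + 1 = 166.
Holidays: 2037-05-12 (Tue); 2037-06-02 (Tue); 2037-07-03 (Fri); 2037-07-11 (Sat).
3 of the 4 holidays fall on weekdays; the rest are weekends and were already excluded.
Business days: 166 − 3 = 163.

163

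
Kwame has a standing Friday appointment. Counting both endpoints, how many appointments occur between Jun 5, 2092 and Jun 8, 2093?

53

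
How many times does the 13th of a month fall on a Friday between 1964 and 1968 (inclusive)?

8

Friday-the-13ths by year:
1964: Mar, Nov
1965: Aug
1966: May
1967: Jan, Oct
1968: Sep, Dec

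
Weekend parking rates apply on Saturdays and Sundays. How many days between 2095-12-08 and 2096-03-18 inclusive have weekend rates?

2095-12-08 is a Thursday.
The range spans 102 days (inclusive of both endpoints).
102 = 7 × 14 + 4, so there are 14 full weeks plus 4 extra days.
Each full week contributes 2 weekend days (Sat, Sun): 14 × 2 = 28.
The 4 extra days are Thursday, Friday, Saturday, Sunday — 2 of them qualify.
Total: 28 + 2 = 30.

30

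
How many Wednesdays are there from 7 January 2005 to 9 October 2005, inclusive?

39 Wednesdays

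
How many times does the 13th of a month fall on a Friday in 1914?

3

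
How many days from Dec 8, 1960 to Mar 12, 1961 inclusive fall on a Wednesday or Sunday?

Dec 8, 1960 is a Thursday.
The range spans 95 days (inclusive of both endpoints).
95 = 7 × 13 + 4, so there are 13 full weeks plus 4 extra days.
Each full week contributes 2 days from the set (Wed, Sun): 13 × 2 = 26.
The 4 extra days are Thursday, Friday, Saturday, Sunday — 1 of them qualifies.
Total: 26 + 1 = 27.

27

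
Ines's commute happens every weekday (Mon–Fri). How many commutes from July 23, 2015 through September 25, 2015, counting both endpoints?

47 weekdays

July 23, 2015 is a Thursday.
The range spans 65 days (inclusive of both endpoints).
65 = 7 × 9 + 2, so there are 9 full weeks plus 2 extra days.
Each full week contributes 5 weekdays (Mon–Fri): 9 × 5 = 45.
The 2 extra days are Thu, Fri — 2 of them qualify.
Total: 45 + 2 = 47.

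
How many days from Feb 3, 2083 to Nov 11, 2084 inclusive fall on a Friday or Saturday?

186

Feb 3, 2083 is a Wednesday.
From Feb 3, 2083 to Nov 11, 2084 is 648 days inclusive.
648 = 7 × 92 + 4, so there are 92 full weeks plus 4 extra days.
Each full week contributes 2 days from the set (Fri, Sat): 92 × 2 = 184.
The 4 extra days are Wednesday, Thursday, Friday, Saturday — 2 of them qualify.
Total: 184 + 2 = 186.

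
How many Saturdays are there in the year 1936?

1936-01-01 is a Wednesday.
The range spans 366 days (inclusive of both endpoints).
366 = 7 × 52 + 2, so there are 52 full weeks plus 2 extra days.
Each full week contributes one Saturday: 52 so far.
The 2 extra days are Wed, Thu — none qualify.
Total: 52 + 0 = 52.

52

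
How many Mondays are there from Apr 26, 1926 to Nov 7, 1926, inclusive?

Apr 26, 1926 is a Monday.
That's 196 days from start to end, counting both.
196 = 7 × 28, so the span is exactly 28 full weeks.
Each full week contributes one Monday: 28 so far.
Total: 28.

28 Mondays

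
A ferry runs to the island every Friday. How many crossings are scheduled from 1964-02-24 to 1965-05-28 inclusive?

66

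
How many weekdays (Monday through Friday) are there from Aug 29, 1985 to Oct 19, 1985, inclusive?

37 weekdays

Aug 29, 1985 is a Thursday.
The range spans 52 days (inclusive of both endpoints).
52 = 7 × 7 + 3, so there are 7 full weeks plus 3 extra days.
Each full week contributes 5 weekdays (Mon–Fri): 7 × 5 = 35.
The 3 extra days are Thu, Fri, Sat — 2 of them qualify.
Total: 35 + 2 = 37.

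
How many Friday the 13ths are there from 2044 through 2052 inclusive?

Friday-the-13ths by year:
2044: May
2045: Jan, Oct
2046: Apr, Jul
2047: Sep, Dec
2048: Mar, Nov
2049: Aug
2050: May
2051: Jan, Oct
2052: Sep, Dec

15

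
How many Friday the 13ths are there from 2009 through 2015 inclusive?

Friday-the-13ths by year:
2009: Feb, Mar, Nov
2010: Aug
2011: May
2012: Jan, Apr, Jul
2013: Sep, Dec
2014: Jun
2015: Feb, Mar, Nov

14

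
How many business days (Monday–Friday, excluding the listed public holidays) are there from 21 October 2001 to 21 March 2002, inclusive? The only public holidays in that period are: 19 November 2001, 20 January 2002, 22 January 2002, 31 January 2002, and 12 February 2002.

21 October 2001 is a Sunday.
The range spans 152 days (inclusive of both endpoints).
152 = 7 × 21 + 5, so there are 21 full weeks plus 5 extra days.
Each full week contributes 5 weekdays (Mon–Fri): 21 × 5 = 105.
The 5 extra days are Sunday, Monday, Tuesday, Wednesday, Thursday — 4 of them qualify.
Total: 105 + 4 = 109.
Holidays: 19 November 2001 (Mon); 20 January 2002 (Sun); 22 January 2002 (Tue); 31 January 2002 (Thu); 12 February 2002 (Tue).
4 of the 5 holidays fall on weekdays; the rest are weekends and were already excluded.
Business days: 109 − 4 = 105.

105 business days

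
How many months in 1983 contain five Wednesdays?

A month has five Wednesdays exactly when Wednesday falls within its first (length − 28) days.
Jan: 31 days, starts Sat → 5 of Sat, Sun, Mon
Feb: 28 days, starts Tue → 5 of (none)
Mar: 31 days, starts Tue → 5 of Tue, Wed, Thu ✓
Apr: 30 days, starts Fri → 5 of Fri, Sat
May: 31 days, starts Sun → 5 of Sun, Mon, Tue
Jun: 30 days, starts Wed → 5 of Wed, Thu ✓
Jul: 31 days, starts Fri → 5 of Fri, Sat, Sun
Aug: 31 days, starts Mon → 5 of Mon, Tue, Wed ✓
Sep: 30 days, starts Thu → 5 of Thu, Fri
Oct: 31 days, starts Sat → 5 of Sat, Sun, Mon
Nov: 30 days, starts Tue → 5 of Tue, Wed ✓
Dec: 31 days, starts Thu → 5 of Thu, Fri, Sat
Months with five Wednesdays: Mar, Jun, Aug, Nov.

4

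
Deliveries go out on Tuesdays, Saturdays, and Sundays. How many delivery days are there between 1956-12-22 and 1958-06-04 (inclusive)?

228

1956-12-22 is a Saturday.
That's 530 days from start to end, counting both.
530 = 7 × 75 + 5, so there are 75 full weeks plus 5 extra days.
Each full week contributes 3 days from the set (Tue, Sat, Sun): 75 × 3 = 225.
The 5 extra days are Sat, Sun, Mon, Tue, Wed — 3 of them qualify.
Total: 225 + 3 = 228.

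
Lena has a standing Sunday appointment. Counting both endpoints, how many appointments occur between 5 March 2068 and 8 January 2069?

5 March 2068 is a Monday.
That's 310 days from start to end, counting both.
310 = 7 × 44 + 2, so there are 44 full weeks plus 2 extra days.
Each full week contributes one Sunday: 44 so far.
The 2 extra days are Monday, Tuesday — none qualify.
Total: 44 + 0 = 44.

44 Sundays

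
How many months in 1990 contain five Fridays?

4

A month has five Fridays exactly when Friday falls within its first (length − 28) days.
Jan: 31 days, starts Mon → 5 of Mon, Tue, Wed
Feb: 28 days, starts Thu → 5 of (none)
Mar: 31 days, starts Thu → 5 of Thu, Fri, Sat ✓
Apr: 30 days, starts Sun → 5 of Sun, Mon
May: 31 days, starts Tue → 5 of Tue, Wed, Thu
Jun: 30 days, starts Fri → 5 of Fri, Sat ✓
Jul: 31 days, starts Sun → 5 of Sun, Mon, Tue
Aug: 31 days, starts Wed → 5 of Wed, Thu, Fri ✓
Sep: 30 days, starts Sat → 5 of Sat, Sun
Oct: 31 days, starts Mon → 5 of Mon, Tue, Wed
Nov: 30 days, starts Thu → 5 of Thu, Fri ✓
Dec: 31 days, starts Sat → 5 of Sat, Sun, Mon
Months with five Fridays: Mar, Jun, Aug, Nov.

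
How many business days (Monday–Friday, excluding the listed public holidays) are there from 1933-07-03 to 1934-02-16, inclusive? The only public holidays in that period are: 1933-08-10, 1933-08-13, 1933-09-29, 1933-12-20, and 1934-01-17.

161

1933-07-03 is a Monday.
That's 229 days from start to end, counting both.
229 = 7 × 32 + 5, so there are 32 full weeks plus 5 extra days.
Each full week contributes 5 weekdays (Mon–Fri): 32 × 5 = 160.
The 5 extra days are Monday, Tuesday, Wednesday, Thursday, Friday — 5 of them qualify.
Total: 160 + 5 = 165.
Holidays: 1933-08-10 (Thu); 1933-08-13 (Sun); 1933-09-29 (Fri); 1933-12-20 (Wed); 1934-01-17 (Wed).
4 of the 5 holidays fall on weekdays; the rest are weekends and were already excluded.
Business days: 165 − 4 = 161.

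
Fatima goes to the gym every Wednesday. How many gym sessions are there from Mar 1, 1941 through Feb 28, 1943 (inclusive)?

104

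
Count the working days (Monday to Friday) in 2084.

2084-01-01 is a Saturday.
That's 366 days from start to end, counting both.
366 = 7 × 52 + 2, so there are 52 full weeks plus 2 extra days.
Each full week contributes 5 weekdays (Mon–Fri): 52 × 5 = 260.
The 2 extra days are Sat, Sun — none qualify.
Total: 260 + 0 = 260.

260 weekdays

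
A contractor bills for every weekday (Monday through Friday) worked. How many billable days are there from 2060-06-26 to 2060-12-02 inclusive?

114

2060-06-26 is a Saturday.
The range spans 160 days (inclusive of both endpoints).
160 = 7 × 22 + 6, so there are 22 full weeks plus 6 extra days.
Each full week contributes 5 weekdays (Mon–Fri): 22 × 5 = 110.
The 6 extra days are Sat, Sun, Mon, Tue, Wed, Thu — 4 of them qualify.
Total: 110 + 4 = 114.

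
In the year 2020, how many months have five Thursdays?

5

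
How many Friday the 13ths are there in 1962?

The 13th falls on a Friday when the month's 13th has weekday Fri.
Jan 13 is Sat; Feb 13 is Tue; Mar 13 is Tue; Apr 13 is Fri ✓; May 13 is Sun; Jun 13 is Wed; Jul 13 is Fri ✓; Aug 13 is Mon; Sep 13 is Thu; Oct 13 is Sat; Nov 13 is Tue; Dec 13 is Thu.
Friday the 13ths: Apr, Jul.

2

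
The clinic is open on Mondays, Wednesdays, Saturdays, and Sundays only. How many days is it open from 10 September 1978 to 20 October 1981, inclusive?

10 September 1978 is a Sunday.
From 10 September 1978 to 20 October 1981 is 1137 days inclusive.
1137 = 7 × 162 + 3, so there are 162 full weeks plus 3 extra days.
Each full week contributes 4 days from the set (Mon, Wed, Sat, Sun): 162 × 4 = 648.
The 3 extra days are Sunday, Monday, Tuesday — 2 of them qualify.
Total: 648 + 2 = 650.

650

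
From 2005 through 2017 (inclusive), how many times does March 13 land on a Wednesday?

Day of week of March 13 in each year:
2005: Sun, 2006: Mon, 2007: Tue, 2008: Thu, 2009: Fri, 2010: Sat, 2011: Sun, 2012: Tue, 2013: Wed ✓, 2014: Thu, 2015: Fri, 2016: Sun, 2017: Mon
Wednesdays: 2013.

1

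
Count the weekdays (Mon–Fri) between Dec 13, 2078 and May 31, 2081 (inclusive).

644

Dec 13, 2078 is a Tuesday.
The range spans 901 days (inclusive of both endpoints).
901 = 7 × 128 + 5, so there are 128 full weeks plus 5 extra days.
Each full week contributes 5 weekdays (Mon–Fri): 128 × 5 = 640.
The 5 extra days are Tue, Wed, Thu, Fri, Sat — 4 of them qualify.
Total: 640 + 4 = 644.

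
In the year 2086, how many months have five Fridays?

4

A month has five Fridays exactly when Friday falls within its first (length − 28) days.
Jan: 31 days, starts Tue → 5 of Tue, Wed, Thu
Feb: 28 days, starts Fri → 5 of (none)
Mar: 31 days, starts Fri → 5 of Fri, Sat, Sun ✓
Apr: 30 days, starts Mon → 5 of Mon, Tue
May: 31 days, starts Wed → 5 of Wed, Thu, Fri ✓
Jun: 30 days, starts Sat → 5 of Sat, Sun
Jul: 31 days, starts Mon → 5 of Mon, Tue, Wed
Aug: 31 days, starts Thu → 5 of Thu, Fri, Sat ✓
Sep: 30 days, starts Sun → 5 of Sun, Mon
Oct: 31 days, starts Tue → 5 of Tue, Wed, Thu
Nov: 30 days, starts Fri → 5 of Fri, Sat ✓
Dec: 31 days, starts Sun → 5 of Sun, Mon, Tue
Months with five Fridays: Mar, May, Aug, Nov.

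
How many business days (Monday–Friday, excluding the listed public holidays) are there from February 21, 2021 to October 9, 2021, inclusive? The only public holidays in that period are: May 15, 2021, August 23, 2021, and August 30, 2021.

163

February 21, 2021 is a Sunday.
The range spans 231 days (inclusive of both endpoints).
231 = 7 × 33, so the span is exactly 33 full weeks.
Each full week contributes 5 weekdays (Mon–Fri): 33 × 5 = 165.
Total: 165.
Holidays: May 15, 2021 (Sat); August 23, 2021 (Mon); August 30, 2021 (Mon).
2 of the 3 holidays fall on weekdays; the rest are weekends and were already excluded.
Business days: 165 − 2 = 163.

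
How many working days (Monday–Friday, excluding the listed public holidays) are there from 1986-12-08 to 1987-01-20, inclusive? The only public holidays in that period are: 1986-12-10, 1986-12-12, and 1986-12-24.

29 working days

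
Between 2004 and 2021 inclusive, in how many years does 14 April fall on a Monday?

2

Day of week of April 14 in each year:
2004: Wed, 2005: Thu, 2006: Fri, 2007: Sat, 2008: Mon ✓, 2009: Tue, 2010: Wed, 2011: Thu, 2012: Sat, 2013: Sun, 2014: Mon ✓, 2015: Tue, 2016: Thu, 2017: Fri, 2018: Sat, 2019: Sun, 2020: Tue, 2021: Wed
Mondays: 2008, 2014.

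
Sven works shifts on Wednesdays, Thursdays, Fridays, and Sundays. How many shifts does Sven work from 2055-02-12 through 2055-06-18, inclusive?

73

2055-02-12 is a Friday.
From 2055-02-12 to 2055-06-18 is 127 days inclusive.
127 = 7 × 18 + 1, so there are 18 full weeks plus 1 extra day.
Each full week contributes 4 days from the set (Wed, Thu, Fri, Sun): 18 × 4 = 72.
The 1 extra day is Fri — 1 of them qualifies.
Total: 72 + 1 = 73.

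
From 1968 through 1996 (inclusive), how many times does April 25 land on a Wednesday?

4

Day of week of April 25 in each year:
1968: Thu, 1969: Fri, 1970: Sat, 1971: Sun, 1972: Tue, 1973: Wed ✓, 1974: Thu, 1975: Fri, 1976: Sun, 1977: Mon, 1978: Tue, 1979: Wed ✓, 1980: Fri, 1981: Sat, 1982: Sun, 1983: Mon, 1984: Wed ✓, 1985: Thu, 1986: Fri, 1987: Sat, 1988: Mon, 1989: Tue, 1990: Wed ✓, 1991: Thu, 1992: Sat, 1993: Sun, 1994: Mon, 1995: Tue, 1996: Thu
Wednesdays: 1973, 1979, 1984, 1990.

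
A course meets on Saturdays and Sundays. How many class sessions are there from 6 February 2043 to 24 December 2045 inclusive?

302

6 February 2043 is a Friday.
That's 1053 days from start to end, counting both.
1053 = 7 × 150 + 3, so there are 150 full weeks plus 3 extra days.
Each full week contributes 2 days from the set (Sat, Sun): 150 × 2 = 300.
The 3 extra days are Friday, Saturday, Sunday — 2 of them qualify.
Total: 300 + 2 = 302.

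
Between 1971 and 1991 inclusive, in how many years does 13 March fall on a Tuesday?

4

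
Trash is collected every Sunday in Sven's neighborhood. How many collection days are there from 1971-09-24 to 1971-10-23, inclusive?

4 Sundays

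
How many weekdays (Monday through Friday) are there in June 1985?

Jun 1, 1985 is a Saturday.
From Jun 1, 1985 to Jun 30, 1985 is 30 days inclusive.
30 = 7 × 4 + 2, so there are 4 full weeks plus 2 extra days.
Each full week contributes 5 weekdays (Mon–Fri): 4 × 5 = 20.
The 2 extra days are Saturday, Sunday — none qualify.
Total: 20 + 0 = 20.

20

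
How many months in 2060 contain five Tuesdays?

A month has five Tuesdays exactly when Tuesday falls within its first (length − 28) days.
Jan: 31 days, starts Thu → 5 of Thu, Fri, Sat
Feb: 29 days, starts Sun → 5 of Sun
Mar: 31 days, starts Mon → 5 of Mon, Tue, Wed ✓
Apr: 30 days, starts Thu → 5 of Thu, Fri
May: 31 days, starts Sat → 5 of Sat, Sun, Mon
Jun: 30 days, starts Tue → 5 of Tue, Wed ✓
Jul: 31 days, starts Thu → 5 of Thu, Fri, Sat
Aug: 31 days, starts Sun → 5 of Sun, Mon, Tue ✓
Sep: 30 days, starts Wed → 5 of Wed, Thu
Oct: 31 days, starts Fri → 5 of Fri, Sat, Sun
Nov: 30 days, starts Mon → 5 of Mon, Tue ✓
Dec: 31 days, starts Wed → 5 of Wed, Thu, Fri
Months with five Tuesdays: Mar, Jun, Aug, Nov.

4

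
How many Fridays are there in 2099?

52

Jan 1, 2099 is a Thursday.
From Jan 1, 2099 to Dec 31, 2099 is 365 days inclusive.
365 = 7 × 52 + 1, so there are 52 full weeks plus 1 extra day.
Each full week contributes one Friday: 52 so far.
The 1 extra day is Thursday — none qualify.
Total: 52 + 0 = 52.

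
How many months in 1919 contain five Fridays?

A month has five Fridays exactly when Friday falls within its first (length − 28) days.
Jan: 31 days, starts Wed → 5 of Wed, Thu, Fri ✓
Feb: 28 days, starts Sat → 5 of (none)
Mar: 31 days, starts Sat → 5 of Sat, Sun, Mon
Apr: 30 days, starts Tue → 5 of Tue, Wed
May: 31 days, starts Thu → 5 of Thu, Fri, Sat ✓
Jun: 30 days, starts Sun → 5 of Sun, Mon
Jul: 31 days, starts Tue → 5 of Tue, Wed, Thu
Aug: 31 days, starts Fri → 5 of Fri, Sat, Sun ✓
Sep: 30 days, starts Mon → 5 of Mon, Tue
Oct: 31 days, starts Wed → 5 of Wed, Thu, Fri ✓
Nov: 30 days, starts Sat → 5 of Sat, Sun
Dec: 31 days, starts Mon → 5 of Mon, Tue, Wed
Months with five Fridays: Jan, May, Aug, Oct.

4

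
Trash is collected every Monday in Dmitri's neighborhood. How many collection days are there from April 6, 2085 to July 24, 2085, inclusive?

16

April 6, 2085 is a Friday.
That's 110 days from start to end, counting both.
110 = 7 × 15 + 5, so there are 15 full weeks plus 5 extra days.
Each full week contributes one Monday: 15 so far.
The 5 extra days are Fri, Sat, Sun, Mon, Tue — 1 of them qualifies.
Total: 15 + 1 = 16.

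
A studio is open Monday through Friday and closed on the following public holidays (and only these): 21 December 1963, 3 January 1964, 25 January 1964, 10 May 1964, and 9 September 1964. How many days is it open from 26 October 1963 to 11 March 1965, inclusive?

26 October 1963 is a Saturday.
From 26 October 1963 to 11 March 1965 is 503 days inclusive.
503 = 7 × 71 + 6, so there are 71 full weeks plus 6 extra days.
Each full week contributes 5 weekdays (Mon–Fri): 71 × 5 = 355.
The 6 extra days are Saturday, Sunday, Monday, Tuesday, Wednesday, Thursday — 4 of them qualify.
Total: 355 + 4 = 359.
Holidays: 21 December 1963 (Sat); 3 January 1964 (Fri); 25 January 1964 (Sat); 10 May 1964 (Sun); 9 September 1964 (Wed).
2 of the 5 holidays fall on weekdays; the rest are weekends and were already excluded.
Business days: 359 − 2 = 357.

357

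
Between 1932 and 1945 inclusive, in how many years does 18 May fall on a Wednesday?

Day of week of May 18 in each year:
1932: Wed ✓, 1933: Thu, 1934: Fri, 1935: Sat, 1936: Mon, 1937: Tue, 1938: Wed ✓, 1939: Thu, 1940: Sat, 1941: Sun, 1942: Mon, 1943: Tue, 1944: Thu, 1945: Fri
Wednesdays: 1932, 1938.

2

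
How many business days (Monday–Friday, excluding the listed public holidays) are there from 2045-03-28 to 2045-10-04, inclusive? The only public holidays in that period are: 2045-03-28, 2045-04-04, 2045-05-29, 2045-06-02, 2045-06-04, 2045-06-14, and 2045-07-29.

2045-03-28 is a Tuesday.
From 2045-03-28 to 2045-10-04 is 191 days inclusive.
191 = 7 × 27 + 2, so there are 27 full weeks plus 2 extra days.
Each full week contributes 5 weekdays (Mon–Fri): 27 × 5 = 135.
The 2 extra days are Tue, Wed — 2 of them qualify.
Total: 135 + 2 = 137.
Holidays: 2045-03-28 (Tue); 2045-04-04 (Tue); 2045-05-29 (Mon); 2045-06-02 (Fri); 2045-06-04 (Sun); 2045-06-14 (Wed); 2045-07-29 (Sat).
5 of the 7 holidays fall on weekdays; the rest are weekends and were already excluded.
Business days: 137 − 5 = 132.

132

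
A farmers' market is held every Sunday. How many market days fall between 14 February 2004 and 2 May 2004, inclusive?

14 February 2004 is a Saturday.
The range spans 79 days (inclusive of both endpoints).
79 = 7 × 11 + 2, so there are 11 full weeks plus 2 extra days.
Each full week contributes one Sunday: 11 so far.
The 2 extra days are Saturday, Sunday — 1 of them qualifies.
Total: 11 + 1 = 12.

12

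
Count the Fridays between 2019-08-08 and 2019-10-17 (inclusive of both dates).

2019-08-08 is a Thursday.
The range spans 71 days (inclusive of both endpoints).
71 = 7 × 10 + 1, so there are 10 full weeks plus 1 extra day.
Each full week contributes one Friday: 10 so far.
The 1 extra day is Thursday — none qualify.
Total: 10 + 0 = 10.

10 Fridays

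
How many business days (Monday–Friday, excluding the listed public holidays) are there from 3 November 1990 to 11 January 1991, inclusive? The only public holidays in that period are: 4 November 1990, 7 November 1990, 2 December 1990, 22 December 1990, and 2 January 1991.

3 November 1990 is a Saturday.
From 3 November 1990 to 11 January 1991 is 70 days inclusive.
70 = 7 × 10, so the span is exactly 10 full weeks.
Each full week contributes 5 weekdays (Mon–Fri): 10 × 5 = 50.
Total: 50.
Holidays: 4 November 1990 (Sun); 7 November 1990 (Wed); 2 December 1990 (Sun); 22 December 1990 (Sat); 2 January 1991 (Wed).
2 of the 5 holidays fall on weekdays; the rest are weekends and were already excluded.
Business days: 50 − 2 = 48.

48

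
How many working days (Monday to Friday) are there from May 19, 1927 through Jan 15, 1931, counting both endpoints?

May 19, 1927 is a Thursday.
The range spans 1338 days (inclusive of both endpoints).
1338 = 7 × 191 + 1, so there are 191 full weeks plus 1 extra day.
Each full week contributes 5 weekdays (Mon–Fri): 191 × 5 = 955.
The 1 extra day is Thu — 1 of them qualifies.
Total: 955 + 1 = 956.

956 weekdays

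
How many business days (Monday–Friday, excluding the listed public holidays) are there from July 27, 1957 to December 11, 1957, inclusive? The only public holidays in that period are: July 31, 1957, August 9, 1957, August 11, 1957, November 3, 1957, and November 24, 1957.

96

July 27, 1957 is a Saturday.
From July 27, 1957 to December 11, 1957 is 138 days inclusive.
138 = 7 × 19 + 5, so there are 19 full weeks plus 5 extra days.
Each full week contributes 5 weekdays (Mon–Fri): 19 × 5 = 95.
The 5 extra days are Sat, Sun, Mon, Tue, Wed — 3 of them qualify.
Total: 95 + 3 = 98.
Holidays: July 31, 1957 (Wed); August 9, 1957 (Fri); August 11, 1957 (Sun); November 3, 1957 (Sun); November 24, 1957 (Sun).
2 of the 5 holidays fall on weekdays; the rest are weekends and were already excluded.
Business days: 98 − 2 = 96.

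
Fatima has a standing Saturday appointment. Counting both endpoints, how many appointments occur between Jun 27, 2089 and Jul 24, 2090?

56

Jun 27, 2089 is a Monday.
From Jun 27, 2089 to Jul 24, 2090 is 393 days inclusive.
393 = 7 × 56 + 1, so there are 56 full weeks plus 1 extra day.
Each full week contributes one Saturday: 56 so far.
The 1 extra day is Monday — none qualify.
Total: 56 + 0 = 56.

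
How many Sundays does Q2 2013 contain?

13

Apr 1, 2013 is a Monday.
The range spans 91 days (inclusive of both endpoints).
91 = 7 × 13, so the span is exactly 13 full weeks.
Each full week contributes one Sunday: 13 so far.
Total: 13.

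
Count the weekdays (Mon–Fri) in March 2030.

March 1, 2030 is a Friday.
From March 1, 2030 to March 31, 2030 is 31 days inclusive.
31 = 7 × 4 + 3, so there are 4 full weeks plus 3 extra days.
Each full week contributes 5 weekdays (Mon–Fri): 4 × 5 = 20.
The 3 extra days are Friday, Saturday, Sunday — 1 of them qualifies.
Total: 20 + 1 = 21.

21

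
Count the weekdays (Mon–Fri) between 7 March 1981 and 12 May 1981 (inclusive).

7 March 1981 is a Saturday.
From 7 March 1981 to 12 May 1981 is 67 days inclusive.
67 = 7 × 9 + 4, so there are 9 full weeks plus 4 extra days.
Each full week contributes 5 weekdays (Mon–Fri): 9 × 5 = 45.
The 4 extra days are Sat, Sun, Mon, Tue — 2 of them qualify.
Total: 45 + 2 = 47.

47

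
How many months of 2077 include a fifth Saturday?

A month has five Saturdays exactly when Saturday falls within its first (length − 28) days.
Jan: 31 days, starts Fri → 5 of Fri, Sat, Sun ✓
Feb: 28 days, starts Mon → 5 of (none)
Mar: 31 days, starts Mon → 5 of Mon, Tue, Wed
Apr: 30 days, starts Thu → 5 of Thu, Fri
May: 31 days, starts Sat → 5 of Sat, Sun, Mon ✓
Jun: 30 days, starts Tue → 5 of Tue, Wed
Jul: 31 days, starts Thu → 5 of Thu, Fri, Sat ✓
Aug: 31 days, starts Sun → 5 of Sun, Mon, Tue
Sep: 30 days, starts Wed → 5 of Wed, Thu
Oct: 31 days, starts Fri → 5 of Fri, Sat, Sun ✓
Nov: 30 days, starts Mon → 5 of Mon, Tue
Dec: 31 days, starts Wed → 5 of Wed, Thu, Fri
Months with five Saturdays: Jan, May, Jul, Oct.

4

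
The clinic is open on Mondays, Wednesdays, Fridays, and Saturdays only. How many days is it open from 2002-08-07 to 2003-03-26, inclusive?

133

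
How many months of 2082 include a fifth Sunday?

4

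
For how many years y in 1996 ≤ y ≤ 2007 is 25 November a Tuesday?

2

Day of week of November 25 in each year:
1996: Mon, 1997: Tue ✓, 1998: Wed, 1999: Thu, 2000: Sat, 2001: Sun, 2002: Mon, 2003: Tue ✓, 2004: Thu, 2005: Fri, 2006: Sat, 2007: Sun
Tuesdays: 1997, 2003.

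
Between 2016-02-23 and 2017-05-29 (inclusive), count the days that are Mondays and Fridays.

132

2016-02-23 is a Tuesday.
The range spans 462 days (inclusive of both endpoints).
462 = 7 × 66, so the span is exactly 66 full weeks.
Each full week contributes 2 days from the set (Mon, Fri): 66 × 2 = 132.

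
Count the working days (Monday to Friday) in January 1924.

23 weekdays

1924-01-01 is a Tuesday.
From 1924-01-01 to 1924-01-31 is 31 days inclusive.
31 = 7 × 4 + 3, so there are 4 full weeks plus 3 extra days.
Each full week contributes 5 weekdays (Mon–Fri): 4 × 5 = 20.
The 3 extra days are Tuesday, Wednesday, Thursday — 3 of them qualify.
Total: 20 + 3 = 23.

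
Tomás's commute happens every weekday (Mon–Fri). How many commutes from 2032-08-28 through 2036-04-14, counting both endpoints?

2032-08-28 is a Saturday.
The range spans 1326 days (inclusive of both endpoints).
1326 = 7 × 189 + 3, so there are 189 full weeks plus 3 extra days.
Each full week contributes 5 weekdays (Mon–Fri): 189 × 5 = 945.
The 3 extra days are Sat, Sun, Mon — 1 of them qualifies.
Total: 945 + 1 = 946.

946 weekdays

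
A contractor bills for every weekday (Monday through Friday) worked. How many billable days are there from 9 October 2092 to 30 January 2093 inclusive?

82

9 October 2092 is a Thursday.
That's 114 days from start to end, counting both.
114 = 7 × 16 + 2, so there are 16 full weeks plus 2 extra days.
Each full week contributes 5 weekdays (Mon–Fri): 16 × 5 = 80.
The 2 extra days are Thursday, Friday — 2 of them qualify.
Total: 80 + 2 = 82.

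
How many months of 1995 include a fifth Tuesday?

4

A month has five Tuesdays exactly when Tuesday falls within its first (length − 28) days.
Jan: 31 days, starts Sun → 5 of Sun, Mon, Tue ✓
Feb: 28 days, starts Wed → 5 of (none)
Mar: 31 days, starts Wed → 5 of Wed, Thu, Fri
Apr: 30 days, starts Sat → 5 of Sat, Sun
May: 31 days, starts Mon → 5 of Mon, Tue, Wed ✓
Jun: 30 days, starts Thu → 5 of Thu, Fri
Jul: 31 days, starts Sat → 5 of Sat, Sun, Mon
Aug: 31 days, starts Tue → 5 of Tue, Wed, Thu ✓
Sep: 30 days, starts Fri → 5 of Fri, Sat
Oct: 31 days, starts Sun → 5 of Sun, Mon, Tue ✓
Nov: 30 days, starts Wed → 5 of Wed, Thu
Dec: 31 days, starts Fri → 5 of Fri, Sat, Sun
Months with five Tuesdays: Jan, May, Aug, Oct.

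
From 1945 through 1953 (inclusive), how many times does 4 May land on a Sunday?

2

Day of week of May 4 in each year:
1945: Fri, 1946: Sat, 1947: Sun ✓, 1948: Tue, 1949: Wed, 1950: Thu, 1951: Fri, 1952: Sun ✓, 1953: Mon
Sundays: 1947, 1952.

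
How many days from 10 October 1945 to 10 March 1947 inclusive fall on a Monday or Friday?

148

10 October 1945 is a Wednesday.
The range spans 517 days (inclusive of both endpoints).
517 = 7 × 73 + 6, so there are 73 full weeks plus 6 extra days.
Each full week contributes 2 days from the set (Mon, Fri): 73 × 2 = 146.
The 6 extra days are Wednesday, Thursday, Friday, Saturday, Sunday, Monday — 2 of them qualify.
Total: 146 + 2 = 148.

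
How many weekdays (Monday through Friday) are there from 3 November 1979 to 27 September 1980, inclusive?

3 November 1979 is a Saturday.
From 3 November 1979 to 27 September 1980 is 330 days inclusive.
330 = 7 × 47 + 1, so there are 47 full weeks plus 1 extra day.
Each full week contributes 5 weekdays (Mon–Fri): 47 × 5 = 235.
The 1 extra day is Saturday — none qualify.
Total: 235 + 0 = 235.

235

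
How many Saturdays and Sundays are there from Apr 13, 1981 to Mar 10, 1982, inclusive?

Apr 13, 1981 is a Monday.
From Apr 13, 1981 to Mar 10, 1982 is 332 days inclusive.
332 = 7 × 47 + 3, so there are 47 full weeks plus 3 extra days.
Each full week contributes 2 weekend days (Sat, Sun): 47 × 2 = 94.
The 3 extra days are Monday, Tuesday, Wednesday — none qualify.
Total: 94 + 0 = 94.

94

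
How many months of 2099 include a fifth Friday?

4

A month has five Fridays exactly when Friday falls within its first (length − 28) days.
Jan: 31 days, starts Thu → 5 of Thu, Fri, Sat ✓
Feb: 28 days, starts Sun → 5 of (none)
Mar: 31 days, starts Sun → 5 of Sun, Mon, Tue
Apr: 30 days, starts Wed → 5 of Wed, Thu
May: 31 days, starts Fri → 5 of Fri, Sat, Sun ✓
Jun: 30 days, starts Mon → 5 of Mon, Tue
Jul: 31 days, starts Wed → 5 of Wed, Thu, Fri ✓
Aug: 31 days, starts Sat → 5 of Sat, Sun, Mon
Sep: 30 days, starts Tue → 5 of Tue, Wed
Oct: 31 days, starts Thu → 5 of Thu, Fri, Sat ✓
Nov: 30 days, starts Sun → 5 of Sun, Mon
Dec: 31 days, starts Tue → 5 of Tue, Wed, Thu
Months with five Fridays: Jan, May, Jul, Oct.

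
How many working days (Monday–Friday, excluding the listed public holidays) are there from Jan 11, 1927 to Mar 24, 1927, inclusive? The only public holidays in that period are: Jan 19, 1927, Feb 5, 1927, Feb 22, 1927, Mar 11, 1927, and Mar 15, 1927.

Jan 11, 1927 is a Tuesday.
The range spans 73 days (inclusive of both endpoints).
73 = 7 × 10 + 3, so there are 10 full weeks plus 3 extra days.
Each full week contributes 5 weekdays (Mon–Fri): 10 × 5 = 50.
The 3 extra days are Tuesday, Wednesday, Thursday — 3 of them qualify.
Total: 50 + 3 = 53.
Holidays: Jan 19, 1927 (Wed); Feb 5, 1927 (Sat); Feb 22, 1927 (Tue); Mar 11, 1927 (Fri); Mar 15, 1927 (Tue).
4 of the 5 holidays fall on weekdays; the rest are weekends and were already excluded.
Business days: 53 − 4 = 49.

49 working days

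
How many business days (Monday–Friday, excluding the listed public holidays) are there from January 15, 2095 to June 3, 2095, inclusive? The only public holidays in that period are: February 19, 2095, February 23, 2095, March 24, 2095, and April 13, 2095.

97 business days

January 15, 2095 is a Saturday.
From January 15, 2095 to June 3, 2095 is 140 days inclusive.
140 = 7 × 20, so the span is exactly 20 full weeks.
Each full week contributes 5 weekdays (Mon–Fri): 20 × 5 = 100.
Holidays: February 19, 2095 (Sat); February 23, 2095 (Wed); March 24, 2095 (Thu); April 13, 2095 (Wed).
3 of the 4 holidays fall on weekdays; the rest are weekends and were already excluded.
Business days: 100 − 3 = 97.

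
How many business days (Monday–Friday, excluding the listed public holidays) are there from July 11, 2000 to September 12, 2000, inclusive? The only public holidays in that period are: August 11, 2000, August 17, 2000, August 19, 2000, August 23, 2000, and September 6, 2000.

42

July 11, 2000 is a Tuesday.
The range spans 64 days (inclusive of both endpoints).
64 = 7 × 9 + 1, so there are 9 full weeks plus 1 extra day.
Each full week contributes 5 weekdays (Mon–Fri): 9 × 5 = 45.
The 1 extra day is Tue — 1 of them qualifies.
Total: 45 + 1 = 46.
Holidays: August 11, 2000 (Fri); August 17, 2000 (Thu); August 19, 2000 (Sat); August 23, 2000 (Wed); September 6, 2000 (Wed).
4 of the 5 holidays fall on weekdays; the rest are weekends and were already excluded.
Business days: 46 − 4 = 42.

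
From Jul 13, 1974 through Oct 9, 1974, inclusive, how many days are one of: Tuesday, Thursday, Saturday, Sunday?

51

Jul 13, 1974 is a Saturday.
That's 89 days from start to end, counting both.
89 = 7 × 12 + 5, so there are 12 full weeks plus 5 extra days.
Each full week contributes 4 days from the set (Tue, Thu, Sat, Sun): 12 × 4 = 48.
The 5 extra days are Saturday, Sunday, Monday, Tuesday, Wednesday — 3 of them qualify.
Total: 48 + 3 = 51.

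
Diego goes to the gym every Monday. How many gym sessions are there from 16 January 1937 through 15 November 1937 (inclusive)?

16 January 1937 is a Saturday.
The range spans 304 days (inclusive of both endpoints).
304 = 7 × 43 + 3, so there are 43 full weeks plus 3 extra days.
Each full week contributes one Monday: 43 so far.
The 3 extra days are Sat, Sun, Mon — 1 of them qualifies.
Total: 43 + 1 = 44.

44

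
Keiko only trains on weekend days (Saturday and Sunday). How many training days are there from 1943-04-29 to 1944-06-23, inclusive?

120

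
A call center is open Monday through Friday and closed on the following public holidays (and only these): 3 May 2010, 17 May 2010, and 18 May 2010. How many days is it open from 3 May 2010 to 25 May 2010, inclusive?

3 May 2010 is a Monday.
That's 23 days from start to end, counting both.
23 = 7 × 3 + 2, so there are 3 full weeks plus 2 extra days.
Each full week contributes 5 weekdays (Mon–Fri): 3 × 5 = 15.
The 2 extra days are Mon, Tue — 2 of them qualify.
Total: 15 + 2 = 17.
Holidays: 3 May 2010 (Mon); 17 May 2010 (Mon); 18 May 2010 (Tue).
All 3 holidays fall on weekdays, so subtract 3.
Business days: 17 − 3 = 14.

14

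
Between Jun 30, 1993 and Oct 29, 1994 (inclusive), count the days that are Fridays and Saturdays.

Jun 30, 1993 is a Wednesday.
That's 487 days from start to end, counting both.
487 = 7 × 69 + 4, so there are 69 full weeks plus 4 extra days.
Each full week contributes 2 days from the set (Fri, Sat): 69 × 2 = 138.
The 4 extra days are Wednesday, Thursday, Friday, Saturday — 2 of them qualify.
Total: 138 + 2 = 140.

140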